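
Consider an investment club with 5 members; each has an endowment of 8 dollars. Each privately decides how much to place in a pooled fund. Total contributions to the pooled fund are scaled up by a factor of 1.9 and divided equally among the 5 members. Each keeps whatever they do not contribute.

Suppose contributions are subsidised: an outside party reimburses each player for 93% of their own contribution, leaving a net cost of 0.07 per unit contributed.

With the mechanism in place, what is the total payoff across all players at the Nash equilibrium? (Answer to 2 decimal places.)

113.20 dollars

The effective private return per unit is now (1.9/5) / 0.07 = 5.4286 > 1, so every player's dominant strategy flips to full contribution.
So the Nash equilibrium is full contribution by all 5; the group earns 5 × (8 × 0.93 + 1.9 × 8) = 113.20.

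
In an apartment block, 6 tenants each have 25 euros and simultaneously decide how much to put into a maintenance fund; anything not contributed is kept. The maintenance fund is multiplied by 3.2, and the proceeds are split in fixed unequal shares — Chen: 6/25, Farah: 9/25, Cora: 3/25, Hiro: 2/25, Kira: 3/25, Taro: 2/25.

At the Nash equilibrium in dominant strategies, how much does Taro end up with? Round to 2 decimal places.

31.40 euros

Player j's private return per contributed unit is 3.2 × (j's share). Contributing is weakly dominant for j when that share is at least 1/3.2 = 0.3125, and contributing 0 is dominant otherwise.
Farah alone (share 9/25) is above the threshold, contributing 25; the remaining 5 contribute 0. Total contributed: 25.
Taro keeps 25 and receives 3.2 × 25 × 2/25 = 6.40 from the maintenance fund, for a payoff of 31.40.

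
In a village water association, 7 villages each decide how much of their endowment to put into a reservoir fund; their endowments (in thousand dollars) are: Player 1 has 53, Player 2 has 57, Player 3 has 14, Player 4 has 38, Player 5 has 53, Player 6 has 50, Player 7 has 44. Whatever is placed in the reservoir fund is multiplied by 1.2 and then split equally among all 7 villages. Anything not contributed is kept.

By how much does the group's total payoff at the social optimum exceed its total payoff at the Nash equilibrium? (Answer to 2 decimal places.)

61.80 thousand dollars

The private return per contributed unit is 1.2/7 = 0.1714 < 1 for every player regardless of endowment, so the Nash equilibrium is zero contribution and the group total is Σ E_j = 53 + 57 + 14 + 38 + 53 + 50 + 44 = 309.
Each contributed unit returns 1.200 to the group, so the social optimum is full contribution by everyone: group total = 1.200 × 309 = 370.80.
Efficiency loss = (1.200 − 1) × 309 = 61.80.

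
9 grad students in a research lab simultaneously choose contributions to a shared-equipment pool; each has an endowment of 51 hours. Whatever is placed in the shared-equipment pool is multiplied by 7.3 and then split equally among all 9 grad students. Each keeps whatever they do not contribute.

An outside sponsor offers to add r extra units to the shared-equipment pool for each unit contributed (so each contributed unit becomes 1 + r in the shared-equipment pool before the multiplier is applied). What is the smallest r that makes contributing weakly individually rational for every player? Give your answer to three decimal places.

With matching at rate r, one contributed unit becomes (1 + r) in the shared-equipment pool and returns 7.3 × (1 + r) / 9 to the contributor.
Setting this equal to 1: 1 + r = 9/7.3 = 1.2329.
So the minimum matching rate is r = 1.2329 − 1 = 0.233.

0.233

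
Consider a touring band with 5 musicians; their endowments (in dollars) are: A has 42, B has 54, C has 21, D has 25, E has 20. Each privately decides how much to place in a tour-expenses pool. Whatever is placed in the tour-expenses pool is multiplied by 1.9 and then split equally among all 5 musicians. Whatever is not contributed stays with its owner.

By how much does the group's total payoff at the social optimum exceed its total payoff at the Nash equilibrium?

The private return per contributed unit is 1.9/5 = 0.3800 < 1 for every player regardless of endowment, so the Nash equilibrium is zero contribution and the group total is Σ E_j = 42 + 54 + 21 + 25 + 20 = 162.
Each contributed unit returns 1.900 to the group, so the social optimum is full contribution by everyone: group total = 1.900 × 162 = 307.80.
Efficiency loss = (1.900 − 1) × 162 = 145.80.

145.80 dollars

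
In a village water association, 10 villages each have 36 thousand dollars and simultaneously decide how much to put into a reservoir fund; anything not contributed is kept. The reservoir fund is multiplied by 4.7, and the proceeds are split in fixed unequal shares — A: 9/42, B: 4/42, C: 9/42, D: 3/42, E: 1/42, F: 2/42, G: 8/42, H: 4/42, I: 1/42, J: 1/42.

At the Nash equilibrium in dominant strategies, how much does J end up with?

For player j, contributing a unit is worthwhile iff 4.7 × (j's share) ≥ 1, i.e. iff j's share is at least 0.2128.
A and C clear that bar, contributing 36 each; the remaining 8 contribute 0. Total contributed: 72.
J keeps 36 and receives 4.7 × 72 × 1/42 = 8.06 from the reservoir fund, for a payoff of 44.06.

44.06 thousand dollars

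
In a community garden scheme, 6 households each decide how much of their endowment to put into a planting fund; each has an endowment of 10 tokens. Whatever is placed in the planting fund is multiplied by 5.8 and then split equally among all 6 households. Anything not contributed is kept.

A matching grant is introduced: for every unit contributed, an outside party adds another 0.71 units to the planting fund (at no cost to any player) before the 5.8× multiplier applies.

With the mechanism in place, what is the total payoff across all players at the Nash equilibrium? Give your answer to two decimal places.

With the mechanism, a contributed unit returns 5.8 × 1.71 / 6 = 1.6530 per unit of net cost to the contributor — now above 1 — so contributing fully is weakly dominant for every player.
So the Nash equilibrium is full contribution by all 6; the group earns 5.8 × 1.71 × 60 = 595.08.

595.08 tokens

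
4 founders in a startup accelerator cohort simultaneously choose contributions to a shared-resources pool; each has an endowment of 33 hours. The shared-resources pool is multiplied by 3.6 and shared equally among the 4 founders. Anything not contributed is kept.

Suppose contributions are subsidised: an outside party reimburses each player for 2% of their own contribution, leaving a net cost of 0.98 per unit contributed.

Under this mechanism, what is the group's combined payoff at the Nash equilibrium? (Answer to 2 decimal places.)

132.00 hours

The effective private return is (3.6/4) / 0.98 = 0.9184, which is still under 1, so the mechanism doesn't change anyone's dominant strategy: zero contribution.
Everyone keeps their endowment and the group total is 4 × 33 = 132.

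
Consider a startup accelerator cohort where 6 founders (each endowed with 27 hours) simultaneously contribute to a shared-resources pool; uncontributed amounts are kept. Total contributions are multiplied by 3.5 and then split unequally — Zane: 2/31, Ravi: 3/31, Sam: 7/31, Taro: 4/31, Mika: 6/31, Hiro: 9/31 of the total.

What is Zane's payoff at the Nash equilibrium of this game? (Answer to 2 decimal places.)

Player j's private return per contributed unit is 3.5 × (j's share). Contributing is weakly dominant for j when that share is at least 1/3.5 = 0.2857, and contributing 0 is dominant otherwise.
Only Hiro (9/31) clears that bar, contributing 27; the remaining 5 contribute 0. Total contributed: 27.
Zane keeps 27 and receives 3.5 × 27 × 2/31 = 6.10 from the shared-resources pool, for a payoff of 33.10.

33.10 hours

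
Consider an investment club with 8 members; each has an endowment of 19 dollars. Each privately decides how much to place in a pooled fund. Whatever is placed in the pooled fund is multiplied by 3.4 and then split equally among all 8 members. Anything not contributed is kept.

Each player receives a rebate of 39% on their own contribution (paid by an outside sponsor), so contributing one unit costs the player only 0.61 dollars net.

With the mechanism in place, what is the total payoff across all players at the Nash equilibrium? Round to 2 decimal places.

152.00 dollars

Even with the mechanism, each unit contributed returns only (3.4/8) / 0.61 = 0.6967 per unit of net cost, so contributing nothing is still dominant.
Everyone keeps their endowment and the group total is 8 × 19 = 152.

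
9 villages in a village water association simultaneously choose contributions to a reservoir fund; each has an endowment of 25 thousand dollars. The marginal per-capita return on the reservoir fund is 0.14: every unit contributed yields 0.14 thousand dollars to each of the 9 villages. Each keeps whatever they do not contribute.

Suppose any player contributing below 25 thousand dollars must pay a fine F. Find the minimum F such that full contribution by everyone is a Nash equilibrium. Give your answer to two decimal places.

Given the others contribute fully, the best deviation is to contribute 0 (any partial contribution still incurs the fine and gives up units whose private return 0.14 is below 1).
Deviating from 25 to 0 saves 25 thousand dollars but forfeits the deviator's share of the drop in the reservoir fund: 0.14 × 25 = 3.50.
So the deviation gain is 25 − 3.50 = 21.50, and the fine must be at least 21.50 thousand dollars to wipe it out.

21.50 thousand dollars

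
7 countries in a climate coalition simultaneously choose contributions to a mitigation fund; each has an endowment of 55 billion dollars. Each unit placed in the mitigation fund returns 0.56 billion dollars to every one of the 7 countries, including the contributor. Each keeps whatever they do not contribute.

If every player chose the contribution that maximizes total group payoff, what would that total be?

1509.20 billion dollars

Each contributed unit returns 3.920 to the group as a whole (0.56 to each of 7 players), which exceeds 1, so the social optimum is full contribution: group total = 3.920 × 385 = 1509.20.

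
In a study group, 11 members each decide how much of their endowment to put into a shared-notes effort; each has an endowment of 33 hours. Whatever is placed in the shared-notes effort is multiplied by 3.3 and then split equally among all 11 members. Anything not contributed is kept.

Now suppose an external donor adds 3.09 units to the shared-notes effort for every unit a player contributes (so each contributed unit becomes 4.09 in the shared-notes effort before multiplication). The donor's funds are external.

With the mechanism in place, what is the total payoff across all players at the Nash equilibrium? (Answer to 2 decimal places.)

The effective private return per unit is now 3.3 × 4.09 / 11 = 1.2270 > 1, so every player's dominant strategy flips to full contribution.
At the Nash equilibrium everyone contributes 33. Group total payoff = 3.3 × 4.09 × 363 = 4899.41.

4899.41 hours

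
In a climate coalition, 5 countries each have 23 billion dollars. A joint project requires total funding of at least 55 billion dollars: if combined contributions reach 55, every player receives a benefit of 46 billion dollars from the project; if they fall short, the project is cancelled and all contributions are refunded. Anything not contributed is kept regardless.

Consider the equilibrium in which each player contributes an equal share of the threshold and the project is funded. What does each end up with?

Equal share of the threshold: 55/5 = 11.
At this profile no one gains by cutting their contribution: any cut drops the total below 55, the project is cancelled, contributions are refunded, and the deviator ends with 23, which is less than 23 − 11 + 46 = 58. Contributing more than 11 just wastes the excess. So contributing exactly 11 is a best response.
Each player's payoff: 23 − 11 + 46 = 58.

58 billion dollars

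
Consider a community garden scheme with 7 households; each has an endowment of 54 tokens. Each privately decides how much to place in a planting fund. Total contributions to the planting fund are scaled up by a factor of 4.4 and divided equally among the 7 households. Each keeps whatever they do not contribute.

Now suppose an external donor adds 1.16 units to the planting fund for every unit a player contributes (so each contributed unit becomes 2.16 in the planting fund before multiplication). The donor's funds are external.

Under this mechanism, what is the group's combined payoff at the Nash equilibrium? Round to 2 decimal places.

3592.51 tokens

The effective private return per unit is now 4.4 × 2.16 / 7 = 1.3577 > 1, so every player's dominant strategy flips to full contribution.
So the Nash equilibrium is full contribution by all 7; the group earns 4.4 × 2.16 × 378 = 3592.51.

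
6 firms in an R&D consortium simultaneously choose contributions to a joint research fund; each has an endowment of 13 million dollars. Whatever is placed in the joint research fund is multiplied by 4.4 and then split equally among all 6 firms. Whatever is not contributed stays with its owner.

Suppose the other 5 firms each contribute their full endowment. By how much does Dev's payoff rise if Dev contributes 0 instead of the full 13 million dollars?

Switching from a contribution of 13 to 0 lets Dev keep an extra 13 million dollars, but lowers the joint research fund by 13, which costs Dev their own share of that drop: 4.4/6 × 13 = 9.53.
Net gain = 13 − 9.53 = 3.47. The private return per contributed unit (0.7333) is below 1, so free-riding is indeed the best response regardless of what the others do.

3.47 million dollars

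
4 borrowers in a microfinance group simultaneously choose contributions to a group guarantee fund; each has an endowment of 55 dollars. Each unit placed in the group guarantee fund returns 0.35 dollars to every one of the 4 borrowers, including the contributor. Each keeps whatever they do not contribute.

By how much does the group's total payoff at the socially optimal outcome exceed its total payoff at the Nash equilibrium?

The private return per contributed unit is 0.35 < 1, so contributing 0 is dominant for every player. At the Nash equilibrium everyone keeps their 55, and the group total is 4 × 55 = 220.
Each contributed unit returns 1.400 to the group as a whole (0.35 to each of 4 players), which exceeds 1, so the social optimum is full contribution: group total = 1.400 × 220 = 308.00.
Efficiency loss = 308.00 − 220 = 88.00.

88.00 dollars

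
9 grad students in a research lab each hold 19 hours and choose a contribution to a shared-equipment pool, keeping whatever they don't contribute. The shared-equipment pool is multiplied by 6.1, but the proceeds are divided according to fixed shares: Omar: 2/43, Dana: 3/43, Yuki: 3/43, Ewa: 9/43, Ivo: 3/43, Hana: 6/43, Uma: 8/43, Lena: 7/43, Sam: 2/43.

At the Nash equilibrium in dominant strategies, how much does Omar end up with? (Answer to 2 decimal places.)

29.78 hours

For player j, contributing a unit is worthwhile iff 6.1 × (j's share) ≥ 1, i.e. iff j's share is at least 0.1639.
Ewa and Uma clear that bar, contributing 19 each; the remaining 7 contribute 0. Total contributed: 38.
Omar keeps 19 and receives 6.1 × 38 × 2/43 = 10.78 from the shared-equipment pool, for a payoff of 29.78.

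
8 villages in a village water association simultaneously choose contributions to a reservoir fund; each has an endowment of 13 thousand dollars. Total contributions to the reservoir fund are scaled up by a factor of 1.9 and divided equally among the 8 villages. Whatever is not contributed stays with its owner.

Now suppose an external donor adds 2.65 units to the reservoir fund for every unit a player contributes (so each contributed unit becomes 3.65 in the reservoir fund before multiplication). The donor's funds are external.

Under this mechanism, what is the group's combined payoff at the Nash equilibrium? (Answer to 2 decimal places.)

Even with the mechanism, each unit contributed returns only 1.9 × 3.65 / 8 = 0.8669 per unit of net cost, so contributing nothing is still dominant.
At the Nash equilibrium no one contributes; group total payoff = 8 × 13 = 104.

104.00 thousand dollars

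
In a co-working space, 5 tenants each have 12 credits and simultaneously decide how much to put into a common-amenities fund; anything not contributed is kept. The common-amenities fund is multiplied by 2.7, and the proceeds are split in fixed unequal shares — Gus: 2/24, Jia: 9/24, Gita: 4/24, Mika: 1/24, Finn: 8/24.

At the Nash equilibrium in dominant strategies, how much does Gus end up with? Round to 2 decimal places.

14.70 credits

Each unit j contributes comes back to j as 2.7 × (j's share), so j prefers to contribute only if that share exceeds 1/2.7 = 0.3704; otherwise keeping the unit dominates.
Jia alone (share 9/24) is above the threshold, contributing 12; the remaining 4 contribute 0. Total contributed: 12.
Gus keeps 12 and receives 2.7 × 12 × 2/24 = 2.70 from the common-amenities fund, for a payoff of 14.70.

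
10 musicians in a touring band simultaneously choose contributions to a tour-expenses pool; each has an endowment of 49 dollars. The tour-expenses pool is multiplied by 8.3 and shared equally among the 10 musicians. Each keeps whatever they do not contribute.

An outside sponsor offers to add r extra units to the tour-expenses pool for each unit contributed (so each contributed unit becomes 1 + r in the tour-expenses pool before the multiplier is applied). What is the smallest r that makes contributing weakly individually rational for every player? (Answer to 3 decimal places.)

0.205

With matching at rate r, one contributed unit becomes (1 + r) in the tour-expenses pool and returns 8.3 × (1 + r) / 10 to the contributor.
Setting this equal to 1: 1 + r = 10/8.3 = 1.2048.
So the minimum matching rate is r = 1.2048 − 1 = 0.205.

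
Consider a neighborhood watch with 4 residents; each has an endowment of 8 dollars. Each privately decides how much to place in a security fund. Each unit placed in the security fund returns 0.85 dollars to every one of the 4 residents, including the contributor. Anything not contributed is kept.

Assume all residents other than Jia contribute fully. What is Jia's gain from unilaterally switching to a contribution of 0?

1.20 dollars

Switching from a contribution of 8 to 0 lets Jia keep an extra 8 dollars, but lowers the security fund by 8, which costs Jia their own share of that drop: 0.85 × 8 = 6.80.
Net gain = 8 − 6.80 = 1.20. The private return per contributed unit (0.85) is below 1, so free-riding is indeed the best response regardless of what the others do.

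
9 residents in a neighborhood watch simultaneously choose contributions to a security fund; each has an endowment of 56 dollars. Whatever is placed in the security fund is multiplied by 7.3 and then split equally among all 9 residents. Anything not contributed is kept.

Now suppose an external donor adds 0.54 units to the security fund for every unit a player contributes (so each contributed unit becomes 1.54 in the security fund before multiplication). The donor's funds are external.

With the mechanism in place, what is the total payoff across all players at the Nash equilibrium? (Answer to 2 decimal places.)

5665.97 dollars

With the mechanism, a contributed unit returns 7.3 × 1.54 / 9 = 1.2491 per unit of net cost to the contributor — now above 1 — so contributing fully is weakly dominant for every player.
So the Nash equilibrium is full contribution by all 9; the group earns 7.3 × 1.54 × 504 = 5665.97.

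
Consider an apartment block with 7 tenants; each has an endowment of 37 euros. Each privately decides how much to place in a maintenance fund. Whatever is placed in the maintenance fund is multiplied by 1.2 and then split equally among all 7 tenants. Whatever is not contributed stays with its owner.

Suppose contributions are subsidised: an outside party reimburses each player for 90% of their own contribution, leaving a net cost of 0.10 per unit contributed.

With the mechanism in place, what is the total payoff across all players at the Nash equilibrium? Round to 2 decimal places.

543.90 euros

With the mechanism, a contributed unit returns (1.2/7) / 0.10 = 1.7143 per unit of net cost to the contributor — now above 1 — so contributing fully is weakly dominant for every player.
So the Nash equilibrium is full contribution by all 7; the group earns 7 × (37 × 0.90 + 1.2 × 37) = 543.90.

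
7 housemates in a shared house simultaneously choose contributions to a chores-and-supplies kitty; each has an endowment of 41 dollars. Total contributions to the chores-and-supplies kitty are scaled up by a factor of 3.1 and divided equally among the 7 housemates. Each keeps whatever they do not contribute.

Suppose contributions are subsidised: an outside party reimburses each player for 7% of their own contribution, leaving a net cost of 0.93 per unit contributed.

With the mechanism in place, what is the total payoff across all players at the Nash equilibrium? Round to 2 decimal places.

287.00 dollars

With the mechanism, a contributed unit returns (3.1/7) / 0.93 = 0.4762 per unit of net cost — still below 1 — so contributing 0 remains dominant for every player.
At the Nash equilibrium no one contributes; group total payoff = 7 × 41 = 287.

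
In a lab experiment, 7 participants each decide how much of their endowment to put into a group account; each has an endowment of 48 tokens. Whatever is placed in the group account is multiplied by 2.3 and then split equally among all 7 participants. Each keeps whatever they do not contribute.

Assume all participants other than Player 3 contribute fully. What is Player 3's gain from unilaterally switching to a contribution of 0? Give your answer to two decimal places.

32.23 tokens

Switching from a contribution of 48 to 0 lets Player 3 keep an extra 48 tokens, but lowers the group account by 48, which costs Player 3 their own share of that drop: 2.3/7 × 48 = 15.77.
Net gain = 48 − 15.77 = 32.23. The private return per contributed unit (0.3286) is below 1, so free-riding is indeed the best response regardless of what the others do.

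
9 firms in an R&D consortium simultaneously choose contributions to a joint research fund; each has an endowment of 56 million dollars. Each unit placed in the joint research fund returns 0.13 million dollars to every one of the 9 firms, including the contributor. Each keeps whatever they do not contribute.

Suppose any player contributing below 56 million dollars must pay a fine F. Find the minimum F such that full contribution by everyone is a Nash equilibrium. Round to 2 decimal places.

48.72 million dollars

Given the others contribute fully, the best deviation is to contribute 0 (any partial contribution still incurs the fine and gives up units whose private return 0.13 is below 1).
Deviating from 56 to 0 saves 56 million dollars but forfeits the deviator's share of the drop in the joint research fund: 0.13 × 56 = 7.28.
So the deviation gain is 56 − 7.28 = 48.72, and the fine must be at least 48.72 million dollars to wipe it out.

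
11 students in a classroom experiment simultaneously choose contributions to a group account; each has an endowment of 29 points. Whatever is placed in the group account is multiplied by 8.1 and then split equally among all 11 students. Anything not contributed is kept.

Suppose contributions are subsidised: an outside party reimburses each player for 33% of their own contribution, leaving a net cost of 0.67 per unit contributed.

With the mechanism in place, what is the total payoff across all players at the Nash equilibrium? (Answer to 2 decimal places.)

2689.17 points

Under the mechanism each unit contributed yields (8.1/11) / 0.67 = 1.0991 back to its contributor per unit of net cost, which exceeds 1, making full contribution the dominant choice for everyone.
At the Nash equilibrium everyone contributes 29. Group total payoff = 11 × (29 × 0.33 + 8.1 × 29) = 2689.17.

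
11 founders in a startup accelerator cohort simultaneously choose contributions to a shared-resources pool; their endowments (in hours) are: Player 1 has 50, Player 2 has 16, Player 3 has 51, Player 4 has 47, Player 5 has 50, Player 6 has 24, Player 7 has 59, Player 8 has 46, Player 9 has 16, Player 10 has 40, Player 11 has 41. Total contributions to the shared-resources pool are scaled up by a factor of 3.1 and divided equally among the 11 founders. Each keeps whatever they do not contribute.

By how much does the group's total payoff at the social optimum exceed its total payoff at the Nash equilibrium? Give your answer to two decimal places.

924.00 hours

The private return per contributed unit is 3.1/11 = 0.2818 < 1 for every player regardless of endowment, so the Nash equilibrium is zero contribution and the group total is Σ E_j = 50 + 16 + 51 + 47 + 50 + 24 + 59 + 46 + 16 + 40 + 41 = 440.
Each contributed unit returns 3.100 to the group, so the social optimum is full contribution by everyone: group total = 3.100 × 440 = 1364.00.
Efficiency loss = (3.100 − 1) × 440 = 924.00.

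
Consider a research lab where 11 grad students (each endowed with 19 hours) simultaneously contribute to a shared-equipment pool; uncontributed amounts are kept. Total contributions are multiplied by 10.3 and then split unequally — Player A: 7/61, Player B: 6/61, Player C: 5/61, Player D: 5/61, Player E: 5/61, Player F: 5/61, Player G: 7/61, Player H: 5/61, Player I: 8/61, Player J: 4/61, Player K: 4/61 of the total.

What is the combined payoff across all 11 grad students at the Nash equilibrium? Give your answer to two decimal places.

915.80 hours

Player j's private return per contributed unit is 10.3 × (j's share). Contributing is weakly dominant for j when that share is at least 1/10.3 = 0.0971, and contributing 0 is dominant otherwise.
Player A, Player B, Player G and Player I are above the threshold, contributing 19 each; the remaining 7 contribute 0. Total contributed: 76.
The shared-equipment pool pays out 10.3 × 76 = 782.80 in total (split across the unequal shares, but the aggregate is all that matters for the group sum).
The 7 free-riders keep 19 each, adding 133. Group total = 133 + 782.80 = 915.80.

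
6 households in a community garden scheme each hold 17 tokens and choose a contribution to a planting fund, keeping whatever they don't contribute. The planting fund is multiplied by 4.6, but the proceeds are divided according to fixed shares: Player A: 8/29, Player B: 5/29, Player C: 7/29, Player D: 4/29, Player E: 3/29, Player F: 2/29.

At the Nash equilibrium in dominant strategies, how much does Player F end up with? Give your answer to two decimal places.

27.79 tokens

A player with share s gets back 4.6·s per unit contributed, so full contribution is dominant for anyone with s > 1/4.6 = 0.2174 and zero contribution is dominant for anyone below.
Player A and Player C clear that bar, contributing 17 each; the remaining 4 contribute 0. Total contributed: 34.
Player F keeps 17 and receives 4.6 × 34 × 2/29 = 10.79 from the planting fund, for a payoff of 27.79.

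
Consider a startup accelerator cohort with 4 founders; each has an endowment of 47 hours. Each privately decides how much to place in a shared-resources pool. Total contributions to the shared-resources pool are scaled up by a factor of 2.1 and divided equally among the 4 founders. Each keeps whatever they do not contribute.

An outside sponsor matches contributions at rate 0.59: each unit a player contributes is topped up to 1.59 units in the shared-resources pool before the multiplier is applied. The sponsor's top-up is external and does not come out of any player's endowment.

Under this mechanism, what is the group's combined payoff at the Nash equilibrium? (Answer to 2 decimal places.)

With the mechanism, a contributed unit returns 2.1 × 1.59 / 4 = 0.8348 per unit of net cost — still below 1 — so contributing 0 remains dominant for every player.
At the Nash equilibrium no one contributes; group total payoff = 4 × 47 = 188.

188.00 hours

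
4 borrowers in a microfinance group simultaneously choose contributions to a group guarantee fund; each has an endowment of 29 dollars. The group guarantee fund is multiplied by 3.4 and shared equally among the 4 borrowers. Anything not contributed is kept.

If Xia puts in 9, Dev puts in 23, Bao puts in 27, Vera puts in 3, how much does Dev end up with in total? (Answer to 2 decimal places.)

Total contributed: 9 + 23 + 27 + 3 = 62.
Each receives 3.4 × 62 / 4 = 52.70 from the group guarantee fund.
Dev keeps 29 − 23 = 6, so Dev's payoff is 6 + 52.70 = 58.70.

58.70 dollars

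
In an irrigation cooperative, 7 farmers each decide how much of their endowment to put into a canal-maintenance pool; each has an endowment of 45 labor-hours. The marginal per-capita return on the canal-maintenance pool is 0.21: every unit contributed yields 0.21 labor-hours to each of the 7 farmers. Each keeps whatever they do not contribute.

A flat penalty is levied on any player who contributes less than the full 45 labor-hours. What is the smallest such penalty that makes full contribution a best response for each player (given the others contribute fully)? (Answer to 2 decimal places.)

35.55 labor-hours

Given the others contribute fully, the best deviation is to contribute 0 (any partial contribution still incurs the fine and gives up units whose private return 0.21 is below 1).
Deviating from 45 to 0 saves 45 labor-hours but forfeits the deviator's share of the drop in the canal-maintenance pool: 0.21 × 45 = 9.45.
So the deviation gain is 45 − 9.45 = 35.55, and the fine must be at least 35.55 labor-hours to wipe it out.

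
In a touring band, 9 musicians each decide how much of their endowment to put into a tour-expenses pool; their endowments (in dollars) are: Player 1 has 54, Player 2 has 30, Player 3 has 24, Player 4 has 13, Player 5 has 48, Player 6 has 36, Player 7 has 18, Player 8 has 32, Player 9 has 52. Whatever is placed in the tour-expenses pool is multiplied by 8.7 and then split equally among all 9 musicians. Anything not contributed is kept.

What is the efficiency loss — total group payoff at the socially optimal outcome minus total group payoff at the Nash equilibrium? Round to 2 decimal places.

2363.90 dollars

The private return per contributed unit is 8.7/9 = 0.9667 < 1 for every player regardless of endowment, so the Nash equilibrium is zero contribution and the group total is Σ E_j = 54 + 30 + 24 + 13 + 48 + 36 + 18 + 32 + 52 = 307.
Each contributed unit returns 8.700 to the group, so the social optimum is full contribution by everyone: group total = 8.700 × 307 = 2670.90.
Efficiency loss = (8.700 − 1) × 307 = 2363.90.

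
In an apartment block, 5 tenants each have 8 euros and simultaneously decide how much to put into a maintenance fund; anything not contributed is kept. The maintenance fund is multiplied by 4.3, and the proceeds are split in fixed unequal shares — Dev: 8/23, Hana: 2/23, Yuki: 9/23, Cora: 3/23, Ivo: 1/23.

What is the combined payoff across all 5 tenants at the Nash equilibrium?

92.80 euros

A player with share s gets back 4.3·s per unit contributed, so full contribution is dominant for anyone with s > 1/4.3 = 0.2326 and zero contribution is dominant for anyone below.
Dev and Yuki clear that bar, contributing 8 each; the remaining 3 contribute 0. Total contributed: 16.
The maintenance fund pays out 4.3 × 16 = 68.80 in total (split across the unequal shares, but the aggregate is all that matters for the group sum).
The 3 free-riders keep 8 each, adding 24. Group total = 24 + 68.80 = 92.80.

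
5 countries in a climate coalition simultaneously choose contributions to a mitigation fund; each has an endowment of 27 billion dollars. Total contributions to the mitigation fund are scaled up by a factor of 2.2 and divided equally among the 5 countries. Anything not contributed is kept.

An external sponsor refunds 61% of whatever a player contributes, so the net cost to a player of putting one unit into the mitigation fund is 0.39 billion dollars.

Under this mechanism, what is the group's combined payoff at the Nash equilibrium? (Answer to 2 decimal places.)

379.35 billion dollars

The effective private return per unit is now (2.2/5) / 0.39 = 1.1282 > 1, so every player's dominant strategy flips to full contribution.
At the Nash equilibrium everyone contributes 27. Group total payoff = 5 × (27 × 0.61 + 2.2 × 27) = 379.35.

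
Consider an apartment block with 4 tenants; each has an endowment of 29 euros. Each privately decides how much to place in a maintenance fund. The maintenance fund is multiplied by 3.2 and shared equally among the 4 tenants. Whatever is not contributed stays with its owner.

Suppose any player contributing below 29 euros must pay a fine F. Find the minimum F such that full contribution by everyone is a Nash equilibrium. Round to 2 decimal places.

5.80 euros

Given the others contribute fully, the best deviation is to contribute 0 (any partial contribution still incurs the fine and gives up units whose private return 0.8000 is below 1).
Deviating from 29 to 0 saves 29 euros but forfeits the deviator's share of the drop in the maintenance fund: 3.2/4 × 29 = 23.20.
So the deviation gain is 29 − 23.20 = 5.80, and the fine must be at least 5.80 euros to wipe it out.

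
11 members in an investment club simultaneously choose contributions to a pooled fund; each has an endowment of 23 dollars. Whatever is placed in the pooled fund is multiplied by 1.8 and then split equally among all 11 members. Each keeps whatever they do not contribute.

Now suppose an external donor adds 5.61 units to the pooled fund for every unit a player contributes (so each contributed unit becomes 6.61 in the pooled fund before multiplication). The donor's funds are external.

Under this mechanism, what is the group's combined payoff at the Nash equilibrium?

3010.19 dollars

With the mechanism, a contributed unit returns 1.8 × 6.61 / 11 = 1.0816 per unit of net cost to the contributor — now above 1 — so contributing fully is weakly dominant for every player.
At the Nash equilibrium everyone contributes 23. Group total payoff = 1.8 × 6.61 × 253 = 3010.19.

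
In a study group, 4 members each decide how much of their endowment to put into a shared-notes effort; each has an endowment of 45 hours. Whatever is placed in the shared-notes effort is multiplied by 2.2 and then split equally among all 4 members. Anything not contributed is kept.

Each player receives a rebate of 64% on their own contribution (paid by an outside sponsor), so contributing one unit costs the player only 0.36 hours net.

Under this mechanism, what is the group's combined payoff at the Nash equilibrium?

Under the mechanism each unit contributed yields (2.2/4) / 0.36 = 1.5278 back to its contributor per unit of net cost, which exceeds 1, making full contribution the dominant choice for everyone.
So the Nash equilibrium is full contribution by all 4; the group earns 4 × (45 × 0.64 + 2.2 × 45) = 511.20.

511.20 hours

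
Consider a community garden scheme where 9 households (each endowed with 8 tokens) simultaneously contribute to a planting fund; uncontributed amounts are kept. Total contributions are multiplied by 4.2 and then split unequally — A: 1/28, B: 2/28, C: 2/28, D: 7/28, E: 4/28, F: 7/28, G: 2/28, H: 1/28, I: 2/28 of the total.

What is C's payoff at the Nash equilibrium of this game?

For player j, contributing a unit is worthwhile iff 4.2 × (j's share) ≥ 1, i.e. iff j's share is at least 0.2381.
The shares above 0.2381 belong to D and F, contributing 8 each; the remaining 7 contribute 0. Total contributed: 16.
C keeps 8 and receives 4.2 × 16 × 2/28 = 4.80 from the planting fund, for a payoff of 12.80.

12.80 tokens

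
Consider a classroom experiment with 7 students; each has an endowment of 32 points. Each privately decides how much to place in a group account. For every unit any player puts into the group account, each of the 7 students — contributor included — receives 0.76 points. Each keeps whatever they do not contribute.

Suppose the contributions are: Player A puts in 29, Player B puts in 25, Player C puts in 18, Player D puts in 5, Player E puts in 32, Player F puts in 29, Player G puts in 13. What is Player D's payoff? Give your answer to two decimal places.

141.76 points

Total contributed: 29 + 25 + 18 + 5 + 32 + 29 + 13 = 151.
Each receives 0.76 × 151 = 114.76 from the group account.
Player D keeps 32 − 5 = 27, so Player D's payoff is 27 + 114.76 = 141.76.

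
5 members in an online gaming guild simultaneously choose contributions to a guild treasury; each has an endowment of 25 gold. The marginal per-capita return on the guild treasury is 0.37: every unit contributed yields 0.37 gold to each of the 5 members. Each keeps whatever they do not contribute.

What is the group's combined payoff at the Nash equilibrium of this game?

125.00 gold

The private return per contributed unit is 0.37 < 1, so contributing 0 is dominant for every player. At the Nash equilibrium everyone keeps their 25, and the group total is 5 × 25 = 125.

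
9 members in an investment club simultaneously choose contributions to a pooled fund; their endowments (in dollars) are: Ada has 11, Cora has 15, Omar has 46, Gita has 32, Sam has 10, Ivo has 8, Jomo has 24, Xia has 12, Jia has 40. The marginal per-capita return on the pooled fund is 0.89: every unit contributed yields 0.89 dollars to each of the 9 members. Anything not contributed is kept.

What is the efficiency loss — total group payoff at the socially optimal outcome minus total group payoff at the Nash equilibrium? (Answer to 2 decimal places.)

The private return per contributed unit is 0.89 < 1 for everyone, so the Nash equilibrium is zero contribution and the group total is Σ E_j = 11 + 15 + 46 + 32 + 10 + 8 + 24 + 12 + 40 = 198.
Each contributed unit returns 8.010 to the group, so the social optimum is full contribution by everyone: group total = 8.010 × 198 = 1585.98.
Efficiency loss = (8.010 − 1) × 198 = 1387.98.

1387.98 dollars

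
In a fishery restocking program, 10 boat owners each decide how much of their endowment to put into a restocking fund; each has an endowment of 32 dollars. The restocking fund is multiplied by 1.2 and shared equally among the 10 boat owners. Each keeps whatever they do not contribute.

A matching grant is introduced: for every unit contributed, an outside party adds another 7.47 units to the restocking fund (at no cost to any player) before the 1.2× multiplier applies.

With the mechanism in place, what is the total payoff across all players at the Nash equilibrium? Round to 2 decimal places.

The effective private return per unit is now 1.2 × 8.47 / 10 = 1.0164 > 1, so every player's dominant strategy flips to full contribution.
So the Nash equilibrium is full contribution by all 10; the group earns 1.2 × 8.47 × 320 = 3252.48.

3252.48 dollars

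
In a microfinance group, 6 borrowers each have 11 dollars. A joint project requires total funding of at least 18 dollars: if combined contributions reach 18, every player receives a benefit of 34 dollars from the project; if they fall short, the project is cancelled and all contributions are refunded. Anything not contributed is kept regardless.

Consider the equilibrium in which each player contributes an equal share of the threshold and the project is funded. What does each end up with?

42 dollars

Equal share of the threshold: 18/6 = 3.
At this profile no one gains by cutting their contribution: any cut drops the total below 18, the project is cancelled, contributions are refunded, and the deviator ends with 11, which is less than 11 − 3 + 34 = 42. Contributing more than 3 just wastes the excess. So contributing exactly 3 is a best response.
Each player's payoff: 11 − 3 + 34 = 42.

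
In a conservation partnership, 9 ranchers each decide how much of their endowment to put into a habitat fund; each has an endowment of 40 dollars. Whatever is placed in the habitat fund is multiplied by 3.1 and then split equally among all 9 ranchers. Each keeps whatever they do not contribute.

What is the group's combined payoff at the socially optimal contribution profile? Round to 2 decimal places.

Each contributed unit returns 3.100 to the group as a whole (0.3444 to each of 9 players), which exceeds 1, so the social optimum is full contribution: group total = 3.100 × 360 = 1116.00.

1116.00 dollars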